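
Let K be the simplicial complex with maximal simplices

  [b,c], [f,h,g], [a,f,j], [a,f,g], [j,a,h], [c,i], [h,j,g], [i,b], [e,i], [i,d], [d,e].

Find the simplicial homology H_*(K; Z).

H_0 = Z^2,  H_1 = Z^3,  H_2 = 0.

Fix the vertex order a < b < c < d < e < f < g < h < i < j and write every simplex with vertices in increasing order. Then dim K = 2 and the simplices of K are:

  0-simplices (10): a, b, c, d, e, f, g, h, i, j
  1-simplices (16): af, ag, ah, aj, bc, bi, ci, de, di, ei, fg, fh, fj, gh, gj, hj
  2-simplices (5): afg, afj, ahj, fgh, ghj

giving chain groups C_0 ≅ Z^10, C_1 ≅ Z^16, C_2 ≅ Z^5.

Boundary ∂_1: C_1 → C_0 maps an edge to its endpoints' difference, ∂[p,q] = q − p.
The resulting 10×16 matrix has rank 8, and its Smith normal form has invariant factors (1,1,1,1,1,1,1,1).

The boundary map ∂_2: C_2 → C_1 maps a triangle to the signed sum of its edges. For instance
  ∂fgh = gh − fh + fg,
  ∂afj = fj − aj + af.
The resulting 16×5 matrix has rank 5, and its Smith normal form has invariant factors (1,1,1,1,1).

Now H_k = ker ∂_k / im ∂_{k+1}, so:

  H_0: rank C_0 − rank ∂_1 = 10 − 8 = 2, and the invariant factors of ∂_1 are all 1, so H_0 ≅ Z^2.
  H_1: rank ker ∂_1 − rank ∂_2 = (16 − 8) − 5 = 3, and the invariant factors of ∂_2 are all 1, so H_1 ≅ Z^3.
  H_2: rank ker ∂_2 − rank ∂_3 = (5 − 5) − 0 = 0, and there is no ∂_3, so H_2 ≅ 0.

As a check, the Euler characteristic is 10 − 16 + 5 = -1, which agrees with 2 − 3 + 0 = -1.
(K is a triangulation of the disjoint union of the Möbius band and a wedge of 2 circles.)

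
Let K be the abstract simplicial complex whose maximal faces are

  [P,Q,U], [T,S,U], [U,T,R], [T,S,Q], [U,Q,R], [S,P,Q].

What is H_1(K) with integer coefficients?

Take the total order P < Q < R < S < T < U on the vertex set. Then K (dimension 2) consists of the simplices:

  0-simplices (6): P, Q, R, S, T, U
  1-simplices (12): PQ, PS, PU, QR, QS, QT, QU, RT, RU, ST, SU, TU
  2-simplices (6): PQS, PQU, QRU, QST, RTU, STU

Hence C_0 ≅ Z^6, C_1 ≅ Z^12, C_2 ≅ Z^6.

Boundary ∂_1: C_1 → C_0 is given by ∂[p,q] = [q] − [p].
As a 6×12 matrix over Z this has rank 5, with invariant factors (1,1,1,1,1).

The boundary map ∂_2: C_2 → C_1 sends each 2-simplex [p,q,r] to [q,r] − [p,r] + [p,q]. For instance
  ∂QRU = RU − QU + QR,
  ∂STU = TU − SU + ST.
As a 12×6 matrix over Z this has rank 6, with invariant factors (1,1,1,1,1,1).

Now H_k = ker ∂_k / im ∂_{k+1}, so:

  H_1: rank ker ∂_1 − rank ∂_2 = (12 − 5) − 6 = 1, and the invariant factors of ∂_2 are all 1, so H_1 = Z.

H_1 = Z.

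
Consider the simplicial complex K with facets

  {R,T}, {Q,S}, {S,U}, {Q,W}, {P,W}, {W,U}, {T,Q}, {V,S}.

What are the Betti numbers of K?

Order the vertices as P < Q < R < S < T < U < V < W. Listing each simplex with vertices in this order, K has dimension 1 with simplices:

  0-simplices (8): P, Q, R, S, T, U, V, W
  1-simplices (8): PW, QS, QT, QW, RT, SU, SV, UW

giving chain groups C_0 ≅ Z^8, C_1 ≅ Z^8.

∂_1: C_1 → C_0 maps an edge to its endpoints' difference, ∂[p,q] = q − p. For instance
  ∂QT = T − Q.
This gives a 8×8 integer matrix of rank 7; reducing to Smith normal form yields diagonal entries (1,1,1,1,1,1,1).

Computing H_k = (kernel of ∂_k) / (image of ∂_{k+1}):

  H_0: rank C_0 − rank ∂_1 = 8 − 7 = 1, and the invariant factors of ∂_1 are all 1, so H_0 = Z.
  H_1: rank ker ∂_1 − rank ∂_2 = (8 − 7) − 0 = 1, and there is no ∂_2, so H_1 = Z.

Hence the Betti numbers are b_0 = 1, b_1 = 1.

b_0 = 1, b_1 = 1.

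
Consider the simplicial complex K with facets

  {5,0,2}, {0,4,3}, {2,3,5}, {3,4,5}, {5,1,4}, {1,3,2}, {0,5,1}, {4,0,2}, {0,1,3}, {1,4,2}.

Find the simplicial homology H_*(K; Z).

K has 6 vertices, 15 edges, 10 triangles.
rank ∂_0 = 0, rank ∂_1 = 5 ⇒ b_0 = 6 − 0 − 5 = 1; all invariant factors of ∂_1 are 1 so no torsion. So H_0 = Z.
rank ∂_1 = 5, rank ∂_2 = 10 ⇒ b_1 = 15 − 5 − 10 = 0; ∂_2 has invariant factor(s) [2] giving torsion. So H_1 = Z/2Z.
rank ∂_2 = 10, rank ∂_3 = 0 ⇒ b_2 = 10 − 10 − 0 = 0. So H_2 = 0.

H_0 ≅ Z,  H_1 ≅ Z/2Z,  H_2 = 0.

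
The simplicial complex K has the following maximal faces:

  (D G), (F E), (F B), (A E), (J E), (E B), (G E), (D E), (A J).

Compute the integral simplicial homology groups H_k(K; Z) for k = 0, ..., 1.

Take the total order A < B < D < E < F < G < J on the vertex set. Then K (dimension 1) consists of the simplices:

  0-simplices (7): A, B, D, E, F, G, J
  1-simplices (9): AE, AJ, BE, BF, DE, DG, EF, EG, EJ

so the chain groups are C_0 ≅ Z^7, C_1 ≅ Z^9.

∂_1: C_1 → C_0 maps an edge to its endpoints' difference, ∂[p,q] = q − p.
The resulting 7×9 matrix has rank 6, and its Smith normal form has invariant factors (1,1,1,1,1,1).

Reading off H_k = ker ∂_k / im ∂_{k+1}:

  H_0: rank C_0 − rank ∂_1 = 7 − 6 = 1, and the invariant factors of ∂_1 are all 1, so H_0 = Z.
  H_1: rank ker ∂_1 − rank ∂_2 = (9 − 6) − 0 = 3, and there is no ∂_2, so H_1 = Z^3.

As a check, the Euler characteristic is 7 − 9 = -2, which agrees with 1 − 3 = -2.

H_0 ≅ Z,  H_1 ≅ Z^3.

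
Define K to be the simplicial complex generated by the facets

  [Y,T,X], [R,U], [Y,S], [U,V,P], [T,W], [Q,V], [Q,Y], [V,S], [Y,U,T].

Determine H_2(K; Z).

Order the vertices as P < Q < R < S < T < U < V < W < X < Y. Listing each simplex with vertices in this order, K has dimension 2 with simplices:

  0-simplices (10): P, Q, R, S, T, U, V, W, X, Y
  1-simplices (14): PU, PV, QV, QY, RU, SV, SY, TU, TW, TX, TY, UV, UY, XY
  2-simplices (3): PUV, TUY, TXY

Hence C_0 ≅ Z^10, C_1 ≅ Z^14, C_2 ≅ Z^3.

Boundary ∂_1: C_1 → C_0 sends each edge [p,q] (with p < q) to q − p. For instance
  ∂SV = V − S.
The resulting 10×14 matrix has rank 9, and its Smith normal form has invariant factors (1,1,1,1,1,1,1,1,1).

The boundary map ∂_2: C_2 → C_1 sends each 2-simplex [p,q,r] to [q,r] − [p,r] + [p,q]. For instance
  ∂TUY = UY − TY + TU,
  ∂TXY = XY − TY + TX.
The 14×3 boundary matrix has rank 3 and Smith normal form diag(1,1,1).

Reading off H_k = ker ∂_k / im ∂_{k+1}:

  H_2: rank ker ∂_2 − rank ∂_3 = (3 − 3) − 0 = 0, and there is no ∂_3, so H_2 = 0.

H_2 = 0.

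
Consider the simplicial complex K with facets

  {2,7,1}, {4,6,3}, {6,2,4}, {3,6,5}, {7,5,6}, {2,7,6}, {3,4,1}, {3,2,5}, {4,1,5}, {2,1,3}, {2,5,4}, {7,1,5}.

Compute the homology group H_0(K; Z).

Order the vertices as 1 < 2 < 3 < 4 < 5 < 6 < 7. Listing each simplex with vertices in this order, K has dimension 2 with simplices:

  0-simplices (7): [1], [2], [3], [4], [5], [6], [7]
  1-simplices (18): [1,2], [1,3], [1,4], [1,5], [1,7], [2,3], [2,4], [2,5], [2,6], [2,7], [3,4], [3,5], [3,6], [4,5], [4,6], [5,6], [5,7], [6,7]
  2-simplices (12): [1,2,3], [1,2,7], [1,3,4], [1,4,5], [1,5,7], [2,3,5], [2,4,5], [2,4,6], [2,6,7], [3,4,6], [3,5,6], [5,6,7]

so the chain groups are C_0 ≅ Z^7, C_1 ≅ Z^18, C_2 ≅ Z^12.

Boundary ∂_1: C_1 → C_0 is given by ∂[p,q] = [q] − [p].
The 7×18 boundary matrix has rank 6 and Smith normal form diag(1,1,1,1,1,1).

∂_2: C_2 → C_1 maps a triangle to the signed sum of its edges. For instance
  ∂[2,4,6] = [4,6] − [2,6] + [2,4],
  ∂[1,2,3] = [2,3] − [1,3] + [1,2].
This gives a 18×12 integer matrix of rank 12; reducing to Smith normal form yields diagonal entries (1,1,1,1,1,1,1,1,1,1,1,2).

Now H_k = ker ∂_k / im ∂_{k+1}, so:

  H_0: rank C_0 − rank ∂_1 = 7 − 6 = 1, and the invariant factors of ∂_1 are all 1, so H_0 = Z.

(K is a triangulation of the real projective plane RP^2.)

H_0 ≅ Z.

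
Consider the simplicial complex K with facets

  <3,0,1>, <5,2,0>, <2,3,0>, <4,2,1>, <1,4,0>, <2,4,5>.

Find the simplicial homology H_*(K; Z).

Take the total order 0 < 1 < 2 < 3 < 4 < 5 on the vertex set. Then K (dimension 2) consists of the simplices:

  0-simplices (6): [0], [1], [2], [3], [4], [5]
  1-simplices (12): [0,1], [0,2], [0,3], [0,4], [0,5], [1,2], [1,3], [1,4], [2,3], [2,4], [2,5], [4,5]
  2-simplices (6): [0,1,3], [0,1,4], [0,2,3], [0,2,5], [1,2,4], [2,4,5]

Hence C_0 ≅ Z^6, C_1 ≅ Z^12, C_2 ≅ Z^6.

The boundary map ∂_1: C_1 → C_0 is given by ∂[p,q] = [q] − [p].
As a 6×12 matrix over Z this has rank 5, with invariant factors (1,1,1,1,1).

The boundary map ∂_2: C_2 → C_1 maps a triangle to the signed sum of its edges. For instance
  ∂[0,2,5] = [2,5] − [0,5] + [0,2],
  ∂[2,4,5] = [4,5] − [2,5] + [2,4].
The 12×6 boundary matrix has rank 6 and Smith normal form diag(1,1,1,1,1,1).

Computing H_k = (kernel of ∂_k) / (image of ∂_{k+1}):

  H_0: rank C_0 − rank ∂_1 = 6 − 5 = 1, and the invariant factors of ∂_1 are all 1, so H_0 = Z.
  H_1: rank ker ∂_1 − rank ∂_2 = (12 − 5) − 6 = 1, and the invariant factors of ∂_2 are all 1, so H_1 = Z.
  H_2: rank ker ∂_2 − rank ∂_3 = (6 − 6) − 0 = 0, and there is no ∂_3, so H_2 = 0.

(K is a triangulation of the cylinder S^1 x I.)

H_0 ≅ Z,  H_1 ≅ Z,  H_2 = 0.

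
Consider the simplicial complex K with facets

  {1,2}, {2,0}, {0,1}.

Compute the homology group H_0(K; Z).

H_0 ≅ Z.

K has 3 vertices, 3 edges.
rank ∂_0 = 0, rank ∂_1 = 2 ⇒ b_0 = 3 − 0 − 2 = 1; all invariant factors of ∂_1 are 1 so no torsion. So H_0 = Z.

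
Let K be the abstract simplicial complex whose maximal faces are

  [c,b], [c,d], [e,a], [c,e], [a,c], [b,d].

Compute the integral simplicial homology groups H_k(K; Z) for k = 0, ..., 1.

K has 5 vertices, 6 edges.
rank ∂_0 = 0, rank ∂_1 = 4 ⇒ b_0 = 5 − 0 − 4 = 1; all invariant factors of ∂_1 are 1 so no torsion. So H_0 ≅ Z.
rank ∂_1 = 4, rank ∂_2 = 0 ⇒ b_1 = 6 − 4 − 0 = 2. So H_1 ≅ Z^2.

H_0 ≅ Z,  H_1 ≅ Z^2.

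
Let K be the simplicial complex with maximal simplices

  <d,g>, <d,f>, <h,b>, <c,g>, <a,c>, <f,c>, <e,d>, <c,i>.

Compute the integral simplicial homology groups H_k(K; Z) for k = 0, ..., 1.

H_0 = Z^2,  H_1 = Z.

Fix the vertex order a < b < c < d < e < f < g < h < i and write every simplex with vertices in increasing order. Then dim K = 1 and the simplices of K are:

  0-simplices (9): a, b, c, d, e, f, g, h, i
  1-simplices (8): ac, bh, cf, cg, ci, de, df, dg

so the chain groups are C_0 ≅ Z^9, C_1 ≅ Z^8.

The boundary map ∂_1: C_1 → C_0 maps an edge to its endpoints' difference, ∂[p,q] = q − p.
As a 9×8 matrix over Z this has rank 7, with invariant factors (1,1,1,1,1,1,1).

From H_k ≅ ker(∂_k) / im(∂_{k+1}) we obtain:

  H_0: rank C_0 − rank ∂_1 = 9 − 7 = 2, and the invariant factors of ∂_1 are all 1, so H_0 = Z^2.
  H_1: rank ker ∂_1 − rank ∂_2 = (8 − 7) − 0 = 1, and there is no ∂_2, so H_1 = Z.

As a check, the Euler characteristic is 9 − 8 = 1, which agrees with 2 − 1 = 1.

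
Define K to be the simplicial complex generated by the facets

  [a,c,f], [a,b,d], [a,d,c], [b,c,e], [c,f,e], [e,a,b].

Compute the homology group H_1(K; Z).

Take the total order a < b < c < d < e < f on the vertex set. Then K (dimension 2) consists of the simplices:

  0-simplices (6): a, b, c, d, e, f
  1-simplices (12): ab, ac, ad, ae, af, bc, bd, be, cd, ce, cf, ef
  2-simplices (6): abd, abe, acd, acf, bce, cef

Hence C_0 ≅ Z^6, C_1 ≅ Z^12, C_2 ≅ Z^6.

∂_1: C_1 → C_0 maps an edge to its endpoints' difference, ∂[p,q] = q − p. For instance
  ∂ac = c − a.
The 6×12 boundary matrix has rank 5 and Smith normal form diag(1,1,1,1,1).

Boundary ∂_2: C_2 → C_1 maps a triangle to the signed sum of its edges. For instance
  ∂abe = be − ae + ab,
  ∂acf = cf − af + ac.
As a 12×6 matrix over Z this has rank 6, with invariant factors (1,1,1,1,1,1).

Reading off H_k = ker ∂_k / im ∂_{k+1}:

  H_1: rank ker ∂_1 − rank ∂_2 = (12 − 5) − 6 = 1, and the invariant factors of ∂_2 are all 1, so H_1 ≅ Z.

(K is a triangulation of the cylinder S^1 x I.)

H_1 = Z.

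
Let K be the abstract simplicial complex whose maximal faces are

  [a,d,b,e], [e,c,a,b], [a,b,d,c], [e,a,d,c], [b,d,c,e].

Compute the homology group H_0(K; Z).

H_0 ≅ Z.

We work with the vertex ordering a < b < c < d < e. The simplices of K, each written with vertices in increasing order, are:

  0-simplices (5): a, b, c, d, e
  1-simplices (10): ab, ac, ad, ae, bc, bd, be, cd, ce, de
  2-simplices (10): abc, abd, abe, acd, ace, ade, bcd, bce, bde, cde
  3-simplices (5): abcd, abce, abde, acde, bcde

so the chain groups are C_0 ≅ Z^5, C_1 ≅ Z^10, C_2 ≅ Z^10, C_3 ≅ Z^5.

∂_1: C_1 → C_0 is given by ∂[p,q] = [q] − [p].
As a 5×10 matrix over Z this has rank 4, with invariant factors (1,1,1,1).

∂_2: C_2 → C_1 maps a triangle to the signed sum of its edges. For instance
  ∂abc = bc − ac + ab,
  ∂cde = de − ce + cd.
The resulting 10×10 matrix has rank 6, and its Smith normal form has invariant factors (1,1,1,1,1,1).

∂_3: C_3 → C_2 sends each 3-simplex σ to the alternating sum Σ_i (−1)^i (σ with its i-th vertex removed). For instance
  ∂abde = bde − ade + abe − abd,
  ∂abce = bce − ace + abe − abc.
The resulting 10×5 matrix has rank 4, and its Smith normal form has invariant factors (1,1,1,1).

Reading off H_k = ker ∂_k / im ∂_{k+1}:

  H_0: rank C_0 − rank ∂_1 = 5 − 4 = 1, and the invariant factors of ∂_1 are all 1, so H_0 ≅ Z.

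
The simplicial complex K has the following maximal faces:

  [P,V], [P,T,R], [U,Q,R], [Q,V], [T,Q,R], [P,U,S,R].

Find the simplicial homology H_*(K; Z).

Take the total order P < Q < R < S < T < U < V on the vertex set. Then K (dimension 3) consists of the simplices:

  0-simplices (7): P, Q, R, S, T, U, V
  1-simplices (13): PR, PS, PT, PU, PV, QR, QT, QU, QV, RS, RT, RU, SU
  2-simplices (7): PRS, PRT, PRU, PSU, QRT, QRU, RSU
  3-simplices (1): PRSU

so the chain groups are C_0 ≅ Z^7, C_1 ≅ Z^13, C_2 ≅ Z^7, C_3 ≅ Z^1.

∂_1: C_1 → C_0 sends each edge [p,q] (with p < q) to q − p. For instance
  ∂QT = T − Q.
As a 7×13 matrix over Z this has rank 6, with invariant factors (1,1,1,1,1,1).

Boundary ∂_2: C_2 → C_1 acts by ∂[p,q,r] = [q,r] − [p,r] + [p,q]. For instance
  ∂PSU = SU − PU + PS,
  ∂PRT = RT − PT + PR.
This gives a 13×7 integer matrix of rank 6; reducing to Smith normal form yields diagonal entries (1,1,1,1,1,1).

The boundary map ∂_3: C_3 → C_2 sends each 3-simplex σ to the alternating sum Σ_i (−1)^i (σ with its i-th vertex removed). For instance
  ∂PRSU = RSU − PSU + PRU − PRS.
The 7×1 boundary matrix has rank 1 and Smith normal form diag(1).

Reading off H_k = ker ∂_k / im ∂_{k+1}:

  H_0: rank C_0 − rank ∂_1 = 7 − 6 = 1, and the invariant factors of ∂_1 are all 1, so H_0 = Z.
  H_1: rank ker ∂_1 − rank ∂_2 = (13 − 6) − 6 = 1, and the invariant factors of ∂_2 are all 1, so H_1 = Z.
  H_2: rank ker ∂_2 − rank ∂_3 = (7 − 6) − 1 = 0, and the invariant factors of ∂_3 are all 1, so H_2 = 0.
  H_3: rank ker ∂_3 − rank ∂_4 = (1 − 1) − 0 = 0, and there is no ∂_4, so H_3 = 0.

As a check, the Euler characteristic is 7 − 13 + 7 − 1 = 0, which agrees with 1 − 1 + 0 − 0 = 0.

H_0 = Z,  H_1 = Z,  H_2 = 0,  H_3 = 0.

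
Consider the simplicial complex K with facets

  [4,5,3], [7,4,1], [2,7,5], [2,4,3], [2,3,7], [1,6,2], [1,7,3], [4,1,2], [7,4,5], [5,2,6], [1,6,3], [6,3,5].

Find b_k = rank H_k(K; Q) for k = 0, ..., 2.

b_0 = 1, b_1 = 0, b_2 = 0.

K has 7 vertices, 18 edges, 12 triangles.
rank ∂_0 = 0, rank ∂_1 = 6 ⇒ b_0 = 7 − 0 − 6 = 1; all invariant factors of ∂_1 are 1 so no torsion. So H_0 ≅ Z.
rank ∂_1 = 6, rank ∂_2 = 12 ⇒ b_1 = 18 − 6 − 12 = 0; ∂_2 has invariant factor(s) [2] giving torsion. So H_1 ≅ Z_2.
rank ∂_2 = 12, rank ∂_3 = 0 ⇒ b_2 = 12 − 12 − 0 = 0. So H_2 ≅ 0.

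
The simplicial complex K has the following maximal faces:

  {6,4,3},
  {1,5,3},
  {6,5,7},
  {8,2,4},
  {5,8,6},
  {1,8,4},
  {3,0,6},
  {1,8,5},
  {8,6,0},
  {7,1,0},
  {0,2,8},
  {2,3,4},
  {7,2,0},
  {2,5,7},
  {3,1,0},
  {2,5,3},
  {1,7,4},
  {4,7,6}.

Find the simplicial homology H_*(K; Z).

H_0 ≅ Z,  H_1 ≅ Z^2,  H_2 ≅ Z.

We work with the vertex ordering 0 < 1 < 2 < 3 < 4 < 5 < 6 < 7 < 8. The simplices of K, each written with vertices in increasing order, are:

  0-simplices (9): [0], [1], [2], [3], [4], [5], [6], [7], [8]
  1-simplices (27): (27 of them)
  2-simplices (18): [0,1,3], [0,1,7], [0,2,7], [0,2,8], [0,3,6], [0,6,8], [1,3,5], [1,4,7], [1,4,8], [1,5,8], [2,3,4], [2,3,5], [2,4,8], [2,5,7], [3,4,6], [4,6,7], [5,6,7], [5,6,8]

giving chain groups C_0 ≅ Z^9, C_1 ≅ Z^27, C_2 ≅ Z^18.

∂_1: C_1 → C_0 maps an edge to its endpoints' difference, ∂[p,q] = q − p. For instance
  ∂[5,8] = [8] − [5].
This gives a 9×27 integer matrix of rank 8; reducing to Smith normal form yields diagonal entries (1,1,1,1,1,1,1,1).

∂_2: C_2 → C_1 acts by ∂[p,q,r] = [q,r] − [p,r] + [p,q]. For instance
  ∂[1,3,5] = [3,5] − [1,5] + [1,3],
  ∂[5,6,7] = [6,7] − [5,7] + [5,6].
This gives a 27×18 integer matrix of rank 17; reducing to Smith normal form yields diagonal entries (1,1,1,1,1,1,1,1,1,1,1,1,1,1,1,1,1).

From H_k ≅ ker(∂_k) / im(∂_{k+1}) we obtain:

  H_0: rank C_0 − rank ∂_1 = 9 − 8 = 1, and the invariant factors of ∂_1 are all 1, so H_0 = Z.
  H_1: rank ker ∂_1 − rank ∂_2 = (27 − 8) − 17 = 2, and the invariant factors of ∂_2 are all 1, so H_1 = Z^2.
  H_2: rank ker ∂_2 − rank ∂_3 = (18 − 17) − 0 = 1, and there is no ∂_3, so H_2 = Z.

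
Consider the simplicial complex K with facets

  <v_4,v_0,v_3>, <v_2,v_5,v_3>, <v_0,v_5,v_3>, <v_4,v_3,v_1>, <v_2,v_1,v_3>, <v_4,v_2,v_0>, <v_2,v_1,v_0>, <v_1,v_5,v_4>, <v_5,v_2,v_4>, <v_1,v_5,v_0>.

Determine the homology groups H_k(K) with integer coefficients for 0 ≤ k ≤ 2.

We work with the vertex ordering v_0 < v_1 < v_2 < v_3 < v_4 < v_5. The simplices of K, each written with vertices in increasing order, are:

  0-simplices (6): [v_0], [v_1], [v_2], [v_3], [v_4], [v_5]
  1-simplices (15): (15 of them)
  2-simplices (10): [v_0,v_1,v_2], [v_0,v_1,v_5], [v_0,v_2,v_4], [v_0,v_3,v_4], [v_0,v_3,v_5], [v_1,v_2,v_3], [v_1,v_3,v_4], [v_1,v_4,v_5], [v_2,v_3,v_5], [v_2,v_4,v_5]

giving chain groups C_0 ≅ Z^6, C_1 ≅ Z^15, C_2 ≅ Z^10.

∂_1: C_1 → C_0 maps an edge to its endpoints' difference, ∂[p,q] = q − p. For instance
  ∂[v_1,v_3] = [v_3] − [v_1].
As a 6×15 matrix over Z this has rank 5, with invariant factors (1,1,1,1,1).

∂_2: C_2 → C_1 sends each 2-simplex [p,q,r] to [q,r] − [p,r] + [p,q]. For instance
  ∂[v_0,v_3,v_4] = [v_3,v_4] − [v_0,v_4] + [v_0,v_3],
  ∂[v_1,v_2,v_3] = [v_2,v_3] − [v_1,v_3] + [v_1,v_2].
The resulting 15×10 matrix has rank 10, and its Smith normal form has invariant factors (1,1,1,1,1,1,1,1,1,2).

Computing H_k = (kernel of ∂_k) / (image of ∂_{k+1}):

  H_0: rank C_0 − rank ∂_1 = 6 − 5 = 1, and the invariant factors of ∂_1 are all 1, so H_0 = Z.
  H_1: rank ker ∂_1 − rank ∂_2 = (15 − 5) − 10 = 0, and ∂_2 has invariant factor 2 > 1, so H_1 = Z/2.
  H_2: rank ker ∂_2 − rank ∂_3 = (10 − 10) − 0 = 0, and there is no ∂_3, so H_2 = 0.

(K is a triangulation of the real projective plane RP^2.)

H_0 ≅ Z,  H_1 ≅ Z/2,  H_2 = 0.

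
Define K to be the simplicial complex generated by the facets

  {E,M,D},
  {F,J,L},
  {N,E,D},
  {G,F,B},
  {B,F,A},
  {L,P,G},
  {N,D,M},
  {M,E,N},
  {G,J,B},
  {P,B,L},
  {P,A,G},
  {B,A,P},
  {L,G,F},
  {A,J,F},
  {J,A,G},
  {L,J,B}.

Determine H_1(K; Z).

Fix the vertex order A < B < D < E < F < G < J < L < M < N < P and write every simplex with vertices in increasing order. Then dim K = 2 and the simplices of K are:

  0-simplices (11): A, B, D, E, F, G, J, L, M, N, P
  1-simplices (24): AB, AF, AG, AJ, AP, BF, BG, BJ, BL, BP, DE, DM, DN, EM, EN, FG, FJ, FL, GJ, GL, GP, JL, LP, MN
  2-simplices (16): ABF, ABP, AFJ, AGJ, AGP, BFG, BGJ, BJL, BLP, DEM, DEN, DMN, EMN, FGL, FJL, GLP

Hence C_0 ≅ Z^11, C_1 ≅ Z^24, C_2 ≅ Z^16.

Boundary ∂_1: C_1 → C_0 maps an edge to its endpoints' difference, ∂[p,q] = q − p. For instance
  ∂AG = G − A.
This gives a 11×24 integer matrix of rank 9; reducing to Smith normal form yields diagonal entries (1,1,1,1,1,1,1,1,1).

Boundary ∂_2: C_2 → C_1 maps a triangle to the signed sum of its edges. For instance
  ∂GLP = LP − GP + GL,
  ∂EMN = MN − EN + EM.
This gives a 24×16 integer matrix of rank 15; reducing to Smith normal form yields diagonal entries (1,1,1,1,1,1,1,1,1,1,1,1,1,1,2).

From H_k ≅ ker(∂_k) / im(∂_{k+1}) we obtain:

  H_1: rank ker ∂_1 − rank ∂_2 = (24 − 9) − 15 = 0, and ∂_2 has invariant factor 2 > 1, so H_1 = Z/2.

H_1 ≅ Z/2.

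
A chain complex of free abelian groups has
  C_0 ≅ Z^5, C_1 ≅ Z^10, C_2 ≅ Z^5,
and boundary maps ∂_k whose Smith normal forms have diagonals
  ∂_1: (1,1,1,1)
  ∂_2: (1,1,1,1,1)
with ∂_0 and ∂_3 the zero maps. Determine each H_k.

H_0: b_0 = 5 − 0 − 4 = 1; torsion from ∂_1 factors > 1: none. So H_0 ≅ Z.
H_1: b_1 = 10 − 4 − 5 = 1; torsion from ∂_2 factors > 1: none. So H_1 ≅ Z.
H_2: b_2 = 5 − 5 − 0 = 0; torsion from ∂_3 factors > 1: none. So H_2 ≅ 0.

H_0 ≅ Z,  H_1 ≅ Z,  H_2 = 0.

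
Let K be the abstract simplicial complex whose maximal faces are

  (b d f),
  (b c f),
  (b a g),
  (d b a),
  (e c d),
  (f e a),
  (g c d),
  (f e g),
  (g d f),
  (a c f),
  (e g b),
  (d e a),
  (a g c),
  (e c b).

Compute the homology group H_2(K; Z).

We work with the vertex ordering a < b < c < d < e < f < g. The simplices of K, each written with vertices in increasing order, are:

  0-simplices (7): a, b, c, d, e, f, g
  1-simplices (21): ab, ac, ad, ae, af, ag, bc, bd, be, bf, bg, cd, ce, cf, cg, de, df, dg, ef, eg, fg
  2-simplices (14): abd, abg, acf, acg, ade, aef, bce, bcf, bdf, beg, cde, cdg, dfg, efg

giving chain groups C_0 ≅ Z^7, C_1 ≅ Z^21, C_2 ≅ Z^14.

Boundary ∂_1: C_1 → C_0 is given by ∂[p,q] = [q] − [p]. For instance
  ∂ef = f − e.
This gives a 7×21 integer matrix of rank 6; reducing to Smith normal form yields diagonal entries (1,1,1,1,1,1).

Boundary ∂_2: C_2 → C_1 acts by ∂[p,q,r] = [q,r] − [p,r] + [p,q]. For instance
  ∂cde = de − ce + cd,
  ∂abg = bg − ag + ab.
The resulting 21×14 matrix has rank 13, and its Smith normal form has invariant factors (1,1,1,1,1,1,1,1,1,1,1,1,1).

From H_k ≅ ker(∂_k) / im(∂_{k+1}) we obtain:

  H_2: rank ker ∂_2 − rank ∂_3 = (14 − 13) − 0 = 1, and there is no ∂_3, so H_2 ≅ Z.

H_2 ≅ Z.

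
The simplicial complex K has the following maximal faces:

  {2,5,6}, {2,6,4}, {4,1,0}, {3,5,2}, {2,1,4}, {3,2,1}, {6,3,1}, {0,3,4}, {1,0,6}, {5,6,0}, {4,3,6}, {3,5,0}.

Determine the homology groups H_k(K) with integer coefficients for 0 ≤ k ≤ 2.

H_0 ≅ Z,  H_1 ≅ Z/2,  H_2 = 0.

Order the vertices as 0 < 1 < 2 < 3 < 4 < 5 < 6. Listing each simplex with vertices in this order, K has dimension 2 with simplices:

  0-simplices (7): [0], [1], [2], [3], [4], [5], [6]
  1-simplices (18): [0,1], [0,3], [0,4], [0,5], [0,6], [1,2], [1,3], [1,4], [1,6], [2,3], [2,4], [2,5], [2,6], [3,4], [3,5], [3,6], [4,6], [5,6]
  2-simplices (12): [0,1,4], [0,1,6], [0,3,4], [0,3,5], [0,5,6], [1,2,3], [1,2,4], [1,3,6], [2,3,5], [2,4,6], [2,5,6], [3,4,6]

Hence C_0 ≅ Z^7, C_1 ≅ Z^18, C_2 ≅ Z^12.

Boundary ∂_1: C_1 → C_0 maps an edge to its endpoints' difference, ∂[p,q] = q − p. For instance
  ∂[1,4] = [4] − [1].
As a 7×18 matrix over Z this has rank 6, with invariant factors (1,1,1,1,1,1).

Boundary ∂_2: C_2 → C_1 sends each 2-simplex [p,q,r] to [q,r] − [p,r] + [p,q]. For instance
  ∂[3,4,6] = [4,6] − [3,6] + [3,4],
  ∂[0,3,5] = [3,5] − [0,5] + [0,3].
As a 18×12 matrix over Z this has rank 12, with invariant factors (1,1,1,1,1,1,1,1,1,1,1,2).

Now H_k = ker ∂_k / im ∂_{k+1}, so:

  H_0: rank C_0 − rank ∂_1 = 7 − 6 = 1, and the invariant factors of ∂_1 are all 1, so H_0 = Z.
  H_1: rank ker ∂_1 − rank ∂_2 = (18 − 6) − 12 = 0, and ∂_2 has invariant factor 2 > 1, so H_1 = Z/2.
  H_2: rank ker ∂_2 − rank ∂_3 = (12 − 12) − 0 = 0, and there is no ∂_3, so H_2 = 0.

As a check, the Euler characteristic is 7 − 18 + 12 = 1, which agrees with 1 − 0 + 0 = 1.
(K is a triangulation of the real projective plane RP^2.)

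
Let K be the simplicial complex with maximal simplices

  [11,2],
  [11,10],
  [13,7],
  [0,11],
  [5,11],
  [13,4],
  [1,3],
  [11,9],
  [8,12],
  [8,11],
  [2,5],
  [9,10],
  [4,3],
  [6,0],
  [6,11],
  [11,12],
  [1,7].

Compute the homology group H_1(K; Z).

Order the vertices as 0 < 1 < 2 < 3 < 4 < 5 < 6 < 7 < 8 < 9 < 10 < 11 < 12 < 13. Listing each simplex with vertices in this order, K has dimension 1 with simplices:

  0-simplices (14): [0], [1], [2], [3], [4], [5], [6], [7], [8], [9], [10], [11], [12], [13]
  1-simplices (17): [0,6], [0,11], [1,3], [1,7], [2,5], [2,11], [3,4], [4,13], [5,11], [6,11], [7,13], [8,11], [8,12], [9,10], [9,11], [10,11], [11,12]

giving chain groups C_0 ≅ Z^14, C_1 ≅ Z^17.

The boundary map ∂_1: C_1 → C_0 is given by ∂[p,q] = [q] − [p]. For instance
  ∂[2,11] = [11] − [2].
This gives a 14×17 integer matrix of rank 12; reducing to Smith normal form yields diagonal entries (1,1,1,1,1,1,1,1,1,1,1,1).

Now H_k = ker ∂_k / im ∂_{k+1}, so:

  H_1: rank ker ∂_1 − rank ∂_2 = (17 − 12) − 0 = 5, and there is no ∂_2, so H_1 ≅ Z^5.

H_1 = Z^5.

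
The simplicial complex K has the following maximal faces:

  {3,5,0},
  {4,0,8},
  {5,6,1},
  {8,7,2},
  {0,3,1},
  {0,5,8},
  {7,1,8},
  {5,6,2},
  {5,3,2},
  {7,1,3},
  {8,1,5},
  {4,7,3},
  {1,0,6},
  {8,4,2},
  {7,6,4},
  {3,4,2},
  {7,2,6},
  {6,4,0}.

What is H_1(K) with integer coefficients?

Fix the vertex order 0 < 1 < 2 < 3 < 4 < 5 < 6 < 7 < 8 and write every simplex with vertices in increasing order. Then dim K = 2 and the simplices of K are:

  0-simplices (9): [0], [1], [2], [3], [4], [5], [6], [7], [8]
  1-simplices (27): (27 of them)
  2-simplices (18): [0,1,3], [0,1,6], [0,3,5], [0,4,6], [0,4,8], [0,5,8], [1,3,7], [1,5,6], [1,5,8], [1,7,8], [2,3,4], [2,3,5], [2,4,8], [2,5,6], [2,6,7], [2,7,8], [3,4,7], [4,6,7]

giving chain groups C_0 ≅ Z^9, C_1 ≅ Z^27, C_2 ≅ Z^18.

The boundary map ∂_1: C_1 → C_0 maps an edge to its endpoints' difference, ∂[p,q] = q − p. For instance
  ∂[0,6] = [6] − [0].
The 9×27 boundary matrix has rank 8 and Smith normal form diag(1,1,1,1,1,1,1,1).

∂_2: C_2 → C_1 acts by ∂[p,q,r] = [q,r] − [p,r] + [p,q]. For instance
  ∂[2,5,6] = [5,6] − [2,6] + [2,5],
  ∂[0,3,5] = [3,5] − [0,5] + [0,3].
The resulting 27×18 matrix has rank 18, and its Smith normal form has invariant factors (1,1,1,1,1,1,1,1,1,1,1,1,1,1,1,1,1,2).

Computing H_k = (kernel of ∂_k) / (image of ∂_{k+1}):

  H_1: rank ker ∂_1 − rank ∂_2 = (27 − 8) − 18 = 1, and ∂_2 has invariant factor 2 > 1, so H_1 = Z ⊕ Z/2Z.

H_1 ≅ Z ⊕ Z/2Z.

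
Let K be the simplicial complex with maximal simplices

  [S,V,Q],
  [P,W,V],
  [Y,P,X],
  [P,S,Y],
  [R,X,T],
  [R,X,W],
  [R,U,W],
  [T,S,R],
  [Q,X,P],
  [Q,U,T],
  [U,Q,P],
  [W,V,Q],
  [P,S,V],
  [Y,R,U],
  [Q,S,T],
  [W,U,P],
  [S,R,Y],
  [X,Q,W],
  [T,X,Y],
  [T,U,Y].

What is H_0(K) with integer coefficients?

We work with the vertex ordering P < Q < R < S < T < U < V < W < X < Y. The simplices of K, each written with vertices in increasing order, are:

  0-simplices (10): P, Q, R, S, T, U, V, W, X, Y
  1-simplices (30): PQ, PS, PU, PV, PW, PX, PY, QS, QT, QU, QV, QW, QX, RS, RT, RU, RW, RX, RY, ST, SV, SY, TU, TX, TY, UW, UY, VW, WX, XY
  2-simplices (20): PQU, PQX, PSV, PSY, PUW, PVW, PXY, QST, QSV, QTU, QVW, QWX, RST, RSY, RTX, RUW, RUY, RWX, TUY, TXY

Hence C_0 ≅ Z^10, C_1 ≅ Z^30, C_2 ≅ Z^20.

Boundary ∂_1: C_1 → C_0 sends each edge [p,q] (with p < q) to q − p.
The resulting 10×30 matrix has rank 9, and its Smith normal form has invariant factors (1,1,1,1,1,1,1,1,1).

The boundary map ∂_2: C_2 → C_1 acts by ∂[p,q,r] = [q,r] − [p,r] + [p,q]. For instance
  ∂PSY = SY − PY + PS,
  ∂PQU = QU − PU + PQ.
The 30×20 boundary matrix has rank 20 and Smith normal form diag(1,1,1,1,1,1,1,1,1,1,1,1,1,1,1,1,1,1,1,2).

Reading off H_k = ker ∂_k / im ∂_{k+1}:

  H_0: rank C_0 − rank ∂_1 = 10 − 9 = 1, and the invariant factors of ∂_1 are all 1, so H_0 = Z.

H_0 = Z.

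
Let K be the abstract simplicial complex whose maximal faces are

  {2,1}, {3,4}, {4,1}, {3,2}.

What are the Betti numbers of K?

b_0 = 1, b_1 = 1.

Take the total order 1 < 2 < 3 < 4 on the vertex set. Then K (dimension 1) consists of the simplices:

  0-simplices (4): [1], [2], [3], [4]
  1-simplices (4): [1,2], [1,4], [2,3], [3,4]

giving chain groups C_0 ≅ Z^4, C_1 ≅ Z^4.

The boundary map ∂_1: C_1 → C_0 sends each edge [p,q] (with p < q) to q − p. For instance
  ∂[1,2] = [2] − [1].
The resulting 4×4 matrix has rank 3, and its Smith normal form has invariant factors (1,1,1).

Computing H_k = (kernel of ∂_k) / (image of ∂_{k+1}):

  H_0: rank C_0 − rank ∂_1 = 4 − 3 = 1, and the invariant factors of ∂_1 are all 1, so H_0 = Z.
  H_1: rank ker ∂_1 − rank ∂_2 = (4 − 3) − 0 = 1, and there is no ∂_2, so H_1 = Z.

As a check, the Euler characteristic is 4 − 4 = 0, which agrees with 1 − 1 = 0.
(K is a triangulation of the circle S^1.)

Hence the Betti numbers are b_0 = 1, b_1 = 1.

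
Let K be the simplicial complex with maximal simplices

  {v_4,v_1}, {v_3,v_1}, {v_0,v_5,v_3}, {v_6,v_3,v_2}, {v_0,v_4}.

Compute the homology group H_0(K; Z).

H_0 ≅ Z.

Take the total order v_0 < v_1 < v_2 < v_3 < v_4 < v_5 < v_6 on the vertex set. Then K (dimension 2) consists of the simplices:

  0-simplices (7): [v_0], [v_1], [v_2], [v_3], [v_4], [v_5], [v_6]
  1-simplices (9): [v_0,v_3], [v_0,v_4], [v_0,v_5], [v_1,v_3], [v_1,v_4], [v_2,v_3], [v_2,v_6], [v_3,v_5], [v_3,v_6]
  2-simplices (2): [v_0,v_3,v_5], [v_2,v_3,v_6]

Hence C_0 ≅ Z^7, C_1 ≅ Z^9, C_2 ≅ Z^2.

∂_1: C_1 → C_0 sends each edge [p,q] (with p < q) to q − p. For instance
  ∂[v_0,v_4] = [v_4] − [v_0].
The resulting 7×9 matrix has rank 6, and its Smith normal form has invariant factors (1,1,1,1,1,1).

The boundary map ∂_2: C_2 → C_1 acts by ∂[p,q,r] = [q,r] − [p,r] + [p,q]. For instance
  ∂[v_0,v_3,v_5] = [v_3,v_5] − [v_0,v_5] + [v_0,v_3],
  ∂[v_2,v_3,v_6] = [v_3,v_6] − [v_2,v_6] + [v_2,v_3].
As a 9×2 matrix over Z this has rank 2, with invariant factors (1,1).

Computing H_k = (kernel of ∂_k) / (image of ∂_{k+1}):

  H_0: rank C_0 − rank ∂_1 = 7 − 6 = 1, and the invariant factors of ∂_1 are all 1, so H_0 ≅ Z.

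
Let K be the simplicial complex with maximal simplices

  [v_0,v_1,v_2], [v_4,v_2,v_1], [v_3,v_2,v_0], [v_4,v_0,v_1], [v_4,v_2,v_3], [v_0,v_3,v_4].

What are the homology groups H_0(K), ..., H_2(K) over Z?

We work with the vertex ordering v_0 < v_1 < v_2 < v_3 < v_4. The simplices of K, each written with vertices in increasing order, are:

  0-simplices (5): [v_0], [v_1], [v_2], [v_3], [v_4]
  1-simplices (9): [v_0,v_1], [v_0,v_2], [v_0,v_3], [v_0,v_4], [v_1,v_2], [v_1,v_4], [v_2,v_3], [v_2,v_4], [v_3,v_4]
  2-simplices (6): [v_0,v_1,v_2], [v_0,v_1,v_4], [v_0,v_2,v_3], [v_0,v_3,v_4], [v_1,v_2,v_4], [v_2,v_3,v_4]

Hence C_0 ≅ Z^5, C_1 ≅ Z^9, C_2 ≅ Z^6.

Boundary ∂_1: C_1 → C_0 maps an edge to its endpoints' difference, ∂[p,q] = q − p.
The 5×9 boundary matrix has rank 4 and Smith normal form diag(1,1,1,1).

∂_2: C_2 → C_1 acts by ∂[p,q,r] = [q,r] − [p,r] + [p,q]. For instance
  ∂[v_0,v_1,v_2] = [v_1,v_2] − [v_0,v_2] + [v_0,v_1],
  ∂[v_0,v_1,v_4] = [v_1,v_4] − [v_0,v_4] + [v_0,v_1].
This gives a 9×6 integer matrix of rank 5; reducing to Smith normal form yields diagonal entries (1,1,1,1,1).

Now H_k = ker ∂_k / im ∂_{k+1}, so:

  H_0: rank C_0 − rank ∂_1 = 5 − 4 = 1, and the invariant factors of ∂_1 are all 1, so H_0 = Z.
  H_1: rank ker ∂_1 − rank ∂_2 = (9 − 4) − 5 = 0, and the invariant factors of ∂_2 are all 1, so H_1 = 0.
  H_2: rank ker ∂_2 − rank ∂_3 = (6 − 5) − 0 = 1, and there is no ∂_3, so H_2 = Z.

As a check, the Euler characteristic is 5 − 9 + 6 = 2, which agrees with 1 − 0 + 1 = 2.

H_0 = Z,  H_1 = 0,  H_2 = Z.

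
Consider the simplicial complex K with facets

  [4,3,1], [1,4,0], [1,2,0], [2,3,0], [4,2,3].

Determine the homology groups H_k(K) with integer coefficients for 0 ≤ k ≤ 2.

H_0 = Z,  H_1 = Z,  H_2 = 0.

We work with the vertex ordering 0 < 1 < 2 < 3 < 4. The simplices of K, each written with vertices in increasing order, are:

  0-simplices (5): [0], [1], [2], [3], [4]
  1-simplices (10): [0,1], [0,2], [0,3], [0,4], [1,2], [1,3], [1,4], [2,3], [2,4], [3,4]
  2-simplices (5): [0,1,2], [0,1,4], [0,2,3], [1,3,4], [2,3,4]

Hence C_0 ≅ Z^5, C_1 ≅ Z^10, C_2 ≅ Z^5.

∂_1: C_1 → C_0 is given by ∂[p,q] = [q] − [p].
This gives a 5×10 integer matrix of rank 4; reducing to Smith normal form yields diagonal entries (1,1,1,1).

The boundary map ∂_2: C_2 → C_1 acts by ∂[p,q,r] = [q,r] − [p,r] + [p,q]. For instance
  ∂[1,3,4] = [3,4] − [1,4] + [1,3],
  ∂[0,2,3] = [2,3] − [0,3] + [0,2].
As a 10×5 matrix over Z this has rank 5, with invariant factors (1,1,1,1,1).

Now H_k = ker ∂_k / im ∂_{k+1}, so:

  H_0: rank C_0 − rank ∂_1 = 5 − 4 = 1, and the invariant factors of ∂_1 are all 1, so H_0 = Z.
  H_1: rank ker ∂_1 − rank ∂_2 = (10 − 4) − 5 = 1, and the invariant factors of ∂_2 are all 1, so H_1 = Z.
  H_2: rank ker ∂_2 − rank ∂_3 = (5 − 5) − 0 = 0, and there is no ∂_3, so H_2 = 0.

(K is a triangulation of the Möbius band.)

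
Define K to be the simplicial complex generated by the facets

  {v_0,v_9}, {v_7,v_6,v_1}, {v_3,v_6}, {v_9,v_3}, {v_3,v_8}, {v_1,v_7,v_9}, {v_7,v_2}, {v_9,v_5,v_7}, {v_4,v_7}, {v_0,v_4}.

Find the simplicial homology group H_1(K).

Fix the vertex order v_0 < v_1 < v_2 < v_3 < v_4 < v_5 < v_6 < v_7 < v_8 < v_9 and write every simplex with vertices in increasing order. Then dim K = 2 and the simplices of K are:

  0-simplices (10): [v_0], [v_1], [v_2], [v_3], [v_4], [v_5], [v_6], [v_7], [v_8], [v_9]
  1-simplices (14): [v_0,v_4], [v_0,v_9], [v_1,v_6], [v_1,v_7], [v_1,v_9], [v_2,v_7], [v_3,v_6], [v_3,v_8], [v_3,v_9], [v_4,v_7], [v_5,v_7], [v_5,v_9], [v_6,v_7], [v_7,v_9]
  2-simplices (3): [v_1,v_6,v_7], [v_1,v_7,v_9], [v_5,v_7,v_9]

giving chain groups C_0 ≅ Z^10, C_1 ≅ Z^14, C_2 ≅ Z^3.

Boundary ∂_1: C_1 → C_0 maps an edge to its endpoints' difference, ∂[p,q] = q − p. For instance
  ∂[v_2,v_7] = [v_7] − [v_2].
The resulting 10×14 matrix has rank 9, and its Smith normal form has invariant factors (1,1,1,1,1,1,1,1,1).

The boundary map ∂_2: C_2 → C_1 sends each 2-simplex [p,q,r] to [q,r] − [p,r] + [p,q]. For instance
  ∂[v_1,v_6,v_7] = [v_6,v_7] − [v_1,v_7] + [v_1,v_6],
  ∂[v_1,v_7,v_9] = [v_7,v_9] − [v_1,v_9] + [v_1,v_7].
As a 14×3 matrix over Z this has rank 3, with invariant factors (1,1,1).

Reading off H_k = ker ∂_k / im ∂_{k+1}:

  H_1: rank ker ∂_1 − rank ∂_2 = (14 − 9) − 3 = 2, and the invariant factors of ∂_2 are all 1, so H_1 ≅ Z^2.

H_1 ≅ Z^2.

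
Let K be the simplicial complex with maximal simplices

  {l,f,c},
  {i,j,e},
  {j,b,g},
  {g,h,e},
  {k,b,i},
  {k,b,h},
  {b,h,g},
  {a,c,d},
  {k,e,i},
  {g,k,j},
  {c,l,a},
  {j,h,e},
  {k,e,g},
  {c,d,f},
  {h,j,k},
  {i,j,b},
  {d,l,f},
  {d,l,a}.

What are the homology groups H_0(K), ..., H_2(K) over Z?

H_0 = Z^2,  H_1 = Z/2Z,  H_2 = Z.

We work with the vertex ordering a < b < c < d < e < f < g < h < i < j < k < l. The simplices of K, each written with vertices in increasing order, are:

  0-simplices (12): a, b, c, d, e, f, g, h, i, j, k, l
  1-simplices (27): ac, ad, al, bg, bh, bi, bj, bk, cd, cf, cl, df, dl, eg, eh, ei, ej, ek, fl, gh, gj, gk, hj, hk, ij, ik, jk
  2-simplices (18): acd, acl, adl, bgh, bgj, bhk, bij, bik, cdf, cfl, dfl, egh, egk, ehj, eij, eik, gjk, hjk

giving chain groups C_0 ≅ Z^12, C_1 ≅ Z^27, C_2 ≅ Z^18.

Boundary ∂_1: C_1 → C_0 sends each edge [p,q] (with p < q) to q − p.
The resulting 12×27 matrix has rank 10, and its Smith normal form has invariant factors (1,1,1,1,1,1,1,1,1,1).

Boundary ∂_2: C_2 → C_1 maps a triangle to the signed sum of its edges. For instance
  ∂bgj = gj − bj + bg,
  ∂egk = gk − ek + eg.
The resulting 27×18 matrix has rank 17, and its Smith normal form has invariant factors (1,1,1,1,1,1,1,1,1,1,1,1,1,1,1,1,2).

Computing H_k = (kernel of ∂_k) / (image of ∂_{k+1}):

  H_0: rank C_0 − rank ∂_1 = 12 − 10 = 2, and the invariant factors of ∂_1 are all 1, so H_0 ≅ Z^2.
  H_1: rank ker ∂_1 − rank ∂_2 = (27 − 10) − 17 = 0, and ∂_2 has invariant factor 2 > 1, so H_1 ≅ Z/2Z.
  H_2: rank ker ∂_2 − rank ∂_3 = (18 − 17) − 0 = 1, and there is no ∂_3, so H_2 ≅ Z.

As a check, the Euler characteristic is 12 − 27 + 18 = 3, which agrees with 2 − 0 + 1 = 3.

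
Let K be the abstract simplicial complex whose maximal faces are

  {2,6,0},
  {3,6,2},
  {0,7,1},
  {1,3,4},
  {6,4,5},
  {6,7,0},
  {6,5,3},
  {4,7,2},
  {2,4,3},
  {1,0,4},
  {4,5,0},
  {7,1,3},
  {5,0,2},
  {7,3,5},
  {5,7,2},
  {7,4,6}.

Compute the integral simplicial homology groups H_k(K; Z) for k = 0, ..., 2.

H_0 ≅ Z,  H_1 ≅ Z^2,  H_2 ≅ Z.

We work with the vertex ordering 0 < 1 < 2 < 3 < 4 < 5 < 6 < 7. The simplices of K, each written with vertices in increasing order, are:

  0-simplices (8): [0], [1], [2], [3], [4], [5], [6], [7]
  1-simplices (24): (24 of them)
  2-simplices (16): [0,1,4], [0,1,7], [0,2,5], [0,2,6], [0,4,5], [0,6,7], [1,3,4], [1,3,7], [2,3,4], [2,3,6], [2,4,7], [2,5,7], [3,5,6], [3,5,7], [4,5,6], [4,6,7]

so the chain groups are C_0 ≅ Z^8, C_1 ≅ Z^24, C_2 ≅ Z^16.

Boundary ∂_1: C_1 → C_0 sends each edge [p,q] (with p < q) to q − p. For instance
  ∂[0,1] = [1] − [0].
The 8×24 boundary matrix has rank 7 and Smith normal form diag(1,1,1,1,1,1,1).

Boundary ∂_2: C_2 → C_1 acts by ∂[p,q,r] = [q,r] − [p,r] + [p,q]. For instance
  ∂[2,5,7] = [5,7] − [2,7] + [2,5],
  ∂[0,2,5] = [2,5] − [0,5] + [0,2].
The 24×16 boundary matrix has rank 15 and Smith normal form diag(1,1,1,1,1,1,1,1,1,1,1,1,1,1,1).

Computing H_k = (kernel of ∂_k) / (image of ∂_{k+1}):

  H_0: rank C_0 − rank ∂_1 = 8 − 7 = 1, and the invariant factors of ∂_1 are all 1, so H_0 ≅ Z.
  H_1: rank ker ∂_1 − rank ∂_2 = (24 − 7) − 15 = 2, and the invariant factors of ∂_2 are all 1, so H_1 ≅ Z^2.
  H_2: rank ker ∂_2 − rank ∂_3 = (16 − 15) − 0 = 1, and there is no ∂_3, so H_2 ≅ Z.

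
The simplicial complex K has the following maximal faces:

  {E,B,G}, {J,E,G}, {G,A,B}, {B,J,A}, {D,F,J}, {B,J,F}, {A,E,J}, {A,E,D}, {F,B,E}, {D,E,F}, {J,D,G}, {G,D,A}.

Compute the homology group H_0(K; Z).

Fix the vertex order A < B < D < E < F < G < J and write every simplex with vertices in increasing order. Then dim K = 2 and the simplices of K are:

  0-simplices (7): A, B, D, E, F, G, J
  1-simplices (18): AB, AD, AE, AG, AJ, BE, BF, BG, BJ, DE, DF, DG, DJ, EF, EG, EJ, FJ, GJ
  2-simplices (12): ABG, ABJ, ADE, ADG, AEJ, BEF, BEG, BFJ, DEF, DFJ, DGJ, EGJ

Hence C_0 ≅ Z^7, C_1 ≅ Z^18, C_2 ≅ Z^12.

∂_1: C_1 → C_0 sends each edge [p,q] (with p < q) to q − p. For instance
  ∂EF = F − E.
The 7×18 boundary matrix has rank 6 and Smith normal form diag(1,1,1,1,1,1).

Boundary ∂_2: C_2 → C_1 maps a triangle to the signed sum of its edges. For instance
  ∂ADE = DE − AE + AD,
  ∂DGJ = GJ − DJ + DG.
The 18×12 boundary matrix has rank 12 and Smith normal form diag(1,1,1,1,1,1,1,1,1,1,1,2).

Reading off H_k = ker ∂_k / im ∂_{k+1}:

  H_0: rank C_0 − rank ∂_1 = 7 − 6 = 1, and the invariant factors of ∂_1 are all 1, so H_0 ≅ Z.

(K is a triangulation of the real projective plane RP^2.)

H_0 ≅ Z.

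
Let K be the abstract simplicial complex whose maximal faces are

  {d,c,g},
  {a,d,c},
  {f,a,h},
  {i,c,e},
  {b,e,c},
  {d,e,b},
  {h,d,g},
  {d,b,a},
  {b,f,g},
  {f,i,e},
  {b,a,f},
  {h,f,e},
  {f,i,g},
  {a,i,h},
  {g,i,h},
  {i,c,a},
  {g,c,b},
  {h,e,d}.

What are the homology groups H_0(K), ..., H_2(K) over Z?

H_0 = Z,  H_1 = Z ⊕ Z/2,  H_2 = 0.

Fix the vertex order a < b < c < d < e < f < g < h < i and write every simplex with vertices in increasing order. Then dim K = 2 and the simplices of K are:

  0-simplices (9): a, b, c, d, e, f, g, h, i
  1-simplices (27): ab, ac, ad, af, ah, ai, bc, bd, be, bf, bg, cd, ce, cg, ci, de, dg, dh, ef, eh, ei, fg, fh, fi, gh, gi, hi
  2-simplices (18): abd, abf, acd, aci, afh, ahi, bce, bcg, bde, bfg, cdg, cei, deh, dgh, efh, efi, fgi, ghi

so the chain groups are C_0 ≅ Z^9, C_1 ≅ Z^27, C_2 ≅ Z^18.

∂_1: C_1 → C_0 is given by ∂[p,q] = [q] − [p].
This gives a 9×27 integer matrix of rank 8; reducing to Smith normal form yields diagonal entries (1,1,1,1,1,1,1,1).

The boundary map ∂_2: C_2 → C_1 acts by ∂[p,q,r] = [q,r] − [p,r] + [p,q]. For instance
  ∂efh = fh − eh + ef,
  ∂cei = ei − ci + ce.
This gives a 27×18 integer matrix of rank 18; reducing to Smith normal form yields diagonal entries (1,1,1,1,1,1,1,1,1,1,1,1,1,1,1,1,1,2).

Computing H_k = (kernel of ∂_k) / (image of ∂_{k+1}):

  H_0: rank C_0 − rank ∂_1 = 9 − 8 = 1, and the invariant factors of ∂_1 are all 1, so H_0 = Z.
  H_1: rank ker ∂_1 − rank ∂_2 = (27 − 8) − 18 = 1, and ∂_2 has invariant factor 2 > 1, so H_1 = Z ⊕ Z/2.
  H_2: rank ker ∂_2 − rank ∂_3 = (18 − 18) − 0 = 0, and there is no ∂_3, so H_2 = 0.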